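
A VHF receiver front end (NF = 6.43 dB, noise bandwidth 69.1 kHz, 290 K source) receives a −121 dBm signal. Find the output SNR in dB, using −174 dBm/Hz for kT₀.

−1.8 dB

Noise floor: N = −174 + 10 log₁₀(B) + NF
10 log₁₀(6.91×10⁴) = 48.39 dB
N = −174 + 48.39 + 6.43 = −119.18 dBm
SNR = P_sig − N = −121 − (−119.18) = −1.82 dB → −1.8 dB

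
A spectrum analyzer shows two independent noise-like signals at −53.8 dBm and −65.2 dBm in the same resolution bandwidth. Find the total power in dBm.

Convert to linear, add, convert back:
P₁ = 4.17×10⁻⁹ W, P₂ = 3.02×10⁻¹⁰ W
P_tot = 4.47×10⁻⁹ W → 10 log₁₀(P_tot / 10⁻³) = −53.5 dBm

−53.5 dBm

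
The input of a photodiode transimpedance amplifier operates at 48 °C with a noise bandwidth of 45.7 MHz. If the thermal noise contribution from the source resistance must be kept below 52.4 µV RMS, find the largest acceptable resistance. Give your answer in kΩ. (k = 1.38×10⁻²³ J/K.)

T = 48 °C + 273.15 = 321.15 K
Johnson–Nyquist: V_n = √(4kTRB) ⇒ R = V_n² / (4kTB)
4kTB = 4 × 1.38×10⁻²³ × 321.15 × 4.57×10⁷ = 8.10×10⁻¹³
R = (5.24×10⁻⁵)² / 8.10×10⁻¹³ = 3.39×10³ Ω = 3.39 kΩ

3.39 kΩ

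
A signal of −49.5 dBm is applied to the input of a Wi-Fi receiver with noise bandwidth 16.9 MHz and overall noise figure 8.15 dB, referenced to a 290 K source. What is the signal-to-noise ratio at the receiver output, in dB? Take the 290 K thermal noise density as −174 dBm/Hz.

Noise floor: N = −174 + 10 log₁₀(B) + NF
10 log₁₀(1.69×10⁷) = 72.28 dB
N = −174 + 72.28 + 8.15 = −93.57 dBm
SNR = P_sig − N = −49.5 − (−93.57) = 44.07 dB → 44.1 dB

44.1 dB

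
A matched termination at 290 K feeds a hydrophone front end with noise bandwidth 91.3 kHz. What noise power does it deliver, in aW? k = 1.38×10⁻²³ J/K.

P_n = kTB = 1.38×10⁻²³ × 290 × 9.13×10⁴ = 3.65×10⁻¹⁶ W = 365 aW

365 aW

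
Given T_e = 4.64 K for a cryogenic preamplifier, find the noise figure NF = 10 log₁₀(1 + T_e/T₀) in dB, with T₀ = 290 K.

0.069 dB

F = 1 + T_e/T₀ = 1 + 4.64/290 = 1.016
NF = 10 log₁₀(1.016) = 0.069 dB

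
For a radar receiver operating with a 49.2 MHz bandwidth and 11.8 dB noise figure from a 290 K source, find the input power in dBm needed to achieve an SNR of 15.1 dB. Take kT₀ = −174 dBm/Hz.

−70.2 dBm

Sensitivity = −174 + 10 log₁₀(B) + NF + SNR_min
= −174 + 76.92 + 11.8 + 15.1
= −70.18 dBm → −70.2 dBm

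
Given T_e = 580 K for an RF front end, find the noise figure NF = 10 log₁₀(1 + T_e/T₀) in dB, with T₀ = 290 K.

4.77 dB

F = 1 + T_e/T₀ = 1 + 580/290 = 3
NF = 10 log₁₀(3) = 4.77 dB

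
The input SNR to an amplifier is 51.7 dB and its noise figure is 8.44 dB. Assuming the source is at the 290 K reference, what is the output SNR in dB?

By definition F = SNR_in/SNR_out, so in dB: SNR_out = SNR_in − NF
SNR_out = 51.7 − 8.44 = 43.26 dB

43.26 dB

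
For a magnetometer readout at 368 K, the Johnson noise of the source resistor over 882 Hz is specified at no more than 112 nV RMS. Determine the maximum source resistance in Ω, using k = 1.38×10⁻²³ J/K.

700 Ω

Johnson–Nyquist: V_n = √(4kTRB) ⇒ R = V_n² / (4kTB)
4kTB = 4 × 1.38×10⁻²³ × 368 × 8.82×10² = 1.79×10⁻¹⁷
R = (1.12×10⁻⁷)² / 1.79×10⁻¹⁷ = 7.00×10² Ω = 700 Ω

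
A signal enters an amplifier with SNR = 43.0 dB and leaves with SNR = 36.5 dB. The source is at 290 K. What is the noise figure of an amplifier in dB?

NF (dB) = SNR_in(dB) − SNR_out(dB) when the source is at T₀
NF = 43.0 − 36.5 = 6.5 dB

6.5 dB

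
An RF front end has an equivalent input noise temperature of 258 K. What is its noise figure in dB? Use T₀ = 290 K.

2.76 dB

F = 1 + T_e/T₀ = 1 + 258/290 = 1.88966
NF = 10 log₁₀(1.88966) = 2.76 dB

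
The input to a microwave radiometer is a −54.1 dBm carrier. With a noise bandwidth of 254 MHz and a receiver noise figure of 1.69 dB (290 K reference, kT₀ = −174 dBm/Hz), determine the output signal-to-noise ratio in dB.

34.2 dB

Noise floor: N = −174 + 10 log₁₀(B) + NF
10 log₁₀(2.54×10⁸) = 84.05 dB
N = −174 + 84.05 + 1.69 = −88.26 dBm
SNR = P_sig − N = −54.1 − (−88.26) = 34.16 dB → 34.2 dB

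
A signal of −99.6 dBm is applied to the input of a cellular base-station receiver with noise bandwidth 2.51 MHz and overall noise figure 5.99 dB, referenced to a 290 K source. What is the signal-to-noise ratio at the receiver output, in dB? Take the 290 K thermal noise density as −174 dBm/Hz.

Noise floor: N = −174 + 10 log₁₀(B) + NF
10 log₁₀(2.51×10⁶) = 64 dB
N = −174 + 64 + 5.99 = −104.01 dBm
SNR = P_sig − N = −99.6 − (−104.01) = 4.41 dB → 4.4 dB

4.4 dB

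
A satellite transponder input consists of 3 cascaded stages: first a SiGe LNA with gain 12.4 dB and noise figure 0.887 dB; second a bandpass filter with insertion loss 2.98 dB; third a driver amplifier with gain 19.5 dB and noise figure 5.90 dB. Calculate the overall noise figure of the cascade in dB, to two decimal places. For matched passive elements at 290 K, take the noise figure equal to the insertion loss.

2.08 dB

Convert to linear (a loss of L dB is a gain of −L dB): F_i = 10^(NF_i/10), G_i = 10^(G_i,dB/10)
  Stage 1: F_1 = 10^(0.887/10) = 1.227, G_1 = 10^(12.4/10) = 17.38
  Stage 2: F_2 = 10^(2.98/10) = 1.986, G_2 = 10^(−2.98/10) = 0.5035
  Stage 3: F_3 = 10^(5.90/10) = 3.890, G_3 = 10^(19.5/10) = 89.13
Friis cascade:
  F = 1.227 + (1.986 − 1)/17.38 + (3.890 − 1)/8.750 = 1.614
NF = 10 log₁₀(1.614) = 2.08 dB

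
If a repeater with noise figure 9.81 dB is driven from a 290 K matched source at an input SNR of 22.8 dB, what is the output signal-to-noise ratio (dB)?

12.99 dB

By definition F = SNR_in/SNR_out, so in dB: SNR_out = SNR_in − NF
SNR_out = 22.8 − 9.81 = 12.99 dB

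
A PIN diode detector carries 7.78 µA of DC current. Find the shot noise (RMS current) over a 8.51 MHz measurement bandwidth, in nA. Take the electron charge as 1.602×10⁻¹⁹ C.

I_n = √(2qI·B)
2qI·B = 2 × 1.602×10⁻¹⁹ × 7.78×10⁻⁶ × 8.51×10⁶ = 2.12×10⁻¹⁷ A²
I_n = √(2.12×10⁻¹⁷) = 4.61×10⁻⁹ A = 4.61 nA

4.61 nA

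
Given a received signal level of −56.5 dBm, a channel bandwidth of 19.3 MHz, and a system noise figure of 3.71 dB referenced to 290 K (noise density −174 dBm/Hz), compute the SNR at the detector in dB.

40.9 dB

Noise floor: N = −174 + 10 log₁₀(B) + NF
10 log₁₀(1.93×10⁷) = 72.86 dB
N = −174 + 72.86 + 3.71 = −97.43 dBm
SNR = P_sig − N = −56.5 − (−97.43) = 40.93 dB → 40.9 dB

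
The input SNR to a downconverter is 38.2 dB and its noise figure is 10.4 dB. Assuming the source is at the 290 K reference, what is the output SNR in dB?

27.8 dB

By definition F = SNR_in/SNR_out, so in dB: SNR_out = SNR_in − NF
SNR_out = 38.2 − 10.4 = 27.8 dB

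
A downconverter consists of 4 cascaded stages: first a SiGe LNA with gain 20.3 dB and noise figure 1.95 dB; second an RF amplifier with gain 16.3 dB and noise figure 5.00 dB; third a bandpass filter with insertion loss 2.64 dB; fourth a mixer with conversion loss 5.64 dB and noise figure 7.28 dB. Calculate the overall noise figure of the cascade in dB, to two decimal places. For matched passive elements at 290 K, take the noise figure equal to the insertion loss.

Convert to linear (a loss of L dB is a gain of −L dB): F_i = 10^(NF_i/10), G_i = 10^(G_i,dB/10)
  Stage 1: F_1 = 10^(1.95/10) = 1.567, G_1 = 10^(20.3/10) = 107.2
  Stage 2: F_2 = 10^(5.00/10) = 3.162, G_2 = 10^(16.3/10) = 42.66
  Stage 3: F_3 = 10^(2.64/10) = 1.837, G_3 = 10^(−2.64/10) = 0.5445
  Stage 4: F_4 = 10^(7.28/10) = 5.346, G_4 = 10^(−5.64/10) = 0.2729
Friis cascade:
  F = 1.567 + (3.162 − 1)/107.2 + (1.837 − 1)/4571 + (5.346 − 1)/2489 = 1.589
NF = 10 log₁₀(1.589) = 2.01 dB

2.01 dB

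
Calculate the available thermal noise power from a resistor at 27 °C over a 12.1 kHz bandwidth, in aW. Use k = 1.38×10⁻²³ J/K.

T = 27 °C + 273.15 = 300.15 K
P_n = kTB = 1.38×10⁻²³ × 300.15 × 1.21×10⁴ = 5.01×10⁻¹⁷ W = 50.1 aW

50.1 aW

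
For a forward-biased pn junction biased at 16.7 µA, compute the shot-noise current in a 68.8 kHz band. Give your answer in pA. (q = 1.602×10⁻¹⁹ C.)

I_n = √(2qI·B)
2qI·B = 2 × 1.602×10⁻¹⁹ × 1.67×10⁻⁵ × 6.88×10⁴ = 3.68×10⁻¹⁹ A²
I_n = √(3.68×10⁻¹⁹) = 6.07×10⁻¹⁰ A = 607 pA

607 pA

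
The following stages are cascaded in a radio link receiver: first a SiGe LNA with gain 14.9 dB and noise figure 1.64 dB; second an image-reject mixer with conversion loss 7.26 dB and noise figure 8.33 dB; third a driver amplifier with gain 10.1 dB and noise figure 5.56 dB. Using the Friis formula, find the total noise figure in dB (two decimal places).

3.21 dB

Convert to linear (a loss of L dB is a gain of −L dB): F_i = 10^(NF_i/10), G_i = 10^(G_i,dB/10)
  Stage 1: F_1 = 10^(1.64/10) = 1.459, G_1 = 10^(14.9/10) = 30.90
  Stage 2: F_2 = 10^(8.33/10) = 6.808, G_2 = 10^(−7.26/10) = 0.1879
  Stage 3: F_3 = 10^(5.56/10) = 3.597, G_3 = 10^(10.1/10) = 10.23
Friis cascade:
  F = 1.459 + (6.808 − 1)/30.90 + (3.597 − 1)/5.808 = 2.094
NF = 10 log₁₀(2.094) = 3.21 dB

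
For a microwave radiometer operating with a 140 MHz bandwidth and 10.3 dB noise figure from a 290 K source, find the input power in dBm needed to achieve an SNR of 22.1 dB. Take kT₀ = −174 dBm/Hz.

−60.1 dBm

Sensitivity = −174 + 10 log₁₀(B) + NF + SNR_min
= −174 + 81.46 + 10.3 + 22.1
= −60.14 dBm → −60.1 dBm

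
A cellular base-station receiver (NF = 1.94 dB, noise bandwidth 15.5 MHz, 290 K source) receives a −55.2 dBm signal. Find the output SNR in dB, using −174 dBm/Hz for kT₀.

Noise floor: N = −174 + 10 log₁₀(B) + NF
10 log₁₀(1.55×10⁷) = 71.9 dB
N = −174 + 71.9 + 1.94 = −100.16 dBm
SNR = P_sig − N = −55.2 − (−100.16) = 44.96 dB → 45.0 dB

45.0 dB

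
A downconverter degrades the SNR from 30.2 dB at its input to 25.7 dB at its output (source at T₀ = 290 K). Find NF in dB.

NF (dB) = SNR_in(dB) − SNR_out(dB) when the source is at T₀
NF = 30.2 − 25.7 = 4.5 dB

4.5 dB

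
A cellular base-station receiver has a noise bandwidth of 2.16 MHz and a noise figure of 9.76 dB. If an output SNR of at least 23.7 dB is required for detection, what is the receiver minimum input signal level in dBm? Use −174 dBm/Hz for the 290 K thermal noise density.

−77.2 dBm

Sensitivity = −174 + 10 log₁₀(B) + NF + SNR_min
= −174 + 63.34 + 9.76 + 23.7
= −77.20 dBm → −77.2 dBm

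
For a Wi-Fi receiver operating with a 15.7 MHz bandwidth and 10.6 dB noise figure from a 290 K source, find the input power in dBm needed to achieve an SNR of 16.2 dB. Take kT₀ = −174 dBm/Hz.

−75.2 dBm

Sensitivity = −174 + 10 log₁₀(B) + NF + SNR_min
= −174 + 71.96 + 10.6 + 16.2
= −75.24 dBm → −75.2 dBm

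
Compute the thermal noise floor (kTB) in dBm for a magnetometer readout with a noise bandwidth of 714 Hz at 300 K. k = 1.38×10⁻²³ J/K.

−145.3 dBm

P_n = kTB = 1.38×10⁻²³ × 300 × 7.14×10² = 2.96×10⁻¹⁸ W
In dBm: 10 log₁₀(2.96×10⁻¹⁸ / 10⁻³) = −145.3 dBm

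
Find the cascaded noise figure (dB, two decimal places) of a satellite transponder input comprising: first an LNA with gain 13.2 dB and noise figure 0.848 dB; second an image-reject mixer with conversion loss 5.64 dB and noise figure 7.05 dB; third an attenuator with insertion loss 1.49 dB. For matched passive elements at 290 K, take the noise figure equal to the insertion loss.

Convert to linear (a loss of L dB is a gain of −L dB): F_i = 10^(NF_i/10), G_i = 10^(G_i,dB/10)
  Stage 1: F_1 = 10^(0.848/10) = 1.216, G_1 = 10^(13.2/10) = 20.89
  Stage 2: F_2 = 10^(7.05/10) = 5.070, G_2 = 10^(−5.64/10) = 0.2729
  Stage 3: F_3 = 10^(1.49/10) = 1.409, G_3 = 10^(−1.49/10) = 0.7096
Friis cascade:
  F = 1.216 + (5.070 − 1)/20.89 + (1.409 − 1)/5.702 = 1.482
NF = 10 log₁₀(1.482) = 1.71 dB

1.71 dB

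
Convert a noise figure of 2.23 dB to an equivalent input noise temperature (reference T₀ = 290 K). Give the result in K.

195 K

F = 10^(2.23/10) = 1.67109
T_e = (F − 1)·T₀ = (1.67109 − 1) × 290 = 195 K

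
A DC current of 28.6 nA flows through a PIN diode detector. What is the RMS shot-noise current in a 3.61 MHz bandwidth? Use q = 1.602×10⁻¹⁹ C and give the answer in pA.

182 pA

I_n = √(2qI·B)
2qI·B = 2 × 1.602×10⁻¹⁹ × 2.86×10⁻⁸ × 3.61×10⁶ = 3.31×10⁻²⁰ A²
I_n = √(3.31×10⁻²⁰) = 1.82×10⁻¹⁰ A = 182 pA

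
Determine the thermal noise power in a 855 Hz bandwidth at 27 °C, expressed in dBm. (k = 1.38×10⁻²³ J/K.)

T = 27 °C + 273.15 = 300.15 K
P_n = kTB = 1.38×10⁻²³ × 300.15 × 8.55×10² = 3.54×10⁻¹⁸ W
In dBm: 10 log₁₀(3.54×10⁻¹⁸ / 10⁻³) = −144.5 dBm

−144.5 dBm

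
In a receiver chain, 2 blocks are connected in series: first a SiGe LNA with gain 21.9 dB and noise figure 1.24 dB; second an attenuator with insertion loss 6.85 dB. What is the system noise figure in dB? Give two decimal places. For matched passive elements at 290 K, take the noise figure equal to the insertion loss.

Convert to linear (a loss of L dB is a gain of −L dB): F_i = 10^(NF_i/10), G_i = 10^(G_i,dB/10)
  Stage 1: F_1 = 10^(1.24/10) = 1.330, G_1 = 10^(21.9/10) = 154.9
  Stage 2: F_2 = 10^(6.85/10) = 4.842, G_2 = 10^(−6.85/10) = 0.2065
Friis cascade:
  F = 1.330 + (4.842 − 1)/154.9 = 1.355
NF = 10 log₁₀(1.355) = 1.32 dB

1.32 dB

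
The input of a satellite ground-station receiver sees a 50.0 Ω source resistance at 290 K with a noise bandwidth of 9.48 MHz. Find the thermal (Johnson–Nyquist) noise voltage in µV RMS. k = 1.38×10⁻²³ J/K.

V_n = √(4kTRB)
4kTRB = 4 × 1.38×10⁻²³ × 290 × 5.00×10¹ × 9.48×10⁶ = 7.59×10⁻¹² V²
V_n = √(7.59×10⁻¹²) = 2.75×10⁻⁶ V = 2.75 µV

2.75 µV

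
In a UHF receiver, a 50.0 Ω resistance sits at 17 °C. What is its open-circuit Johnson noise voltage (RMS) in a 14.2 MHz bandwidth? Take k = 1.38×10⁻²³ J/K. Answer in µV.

T = 17 °C + 273.15 = 290.15 K
V_n = √(4kTRB)
4kTRB = 4 × 1.38×10⁻²³ × 290.15 × 5.00×10¹ × 1.42×10⁷ = 1.14×10⁻¹¹ V²
V_n = √(1.14×10⁻¹¹) = 3.37×10⁻⁶ V = 3.37 µV

3.37 µV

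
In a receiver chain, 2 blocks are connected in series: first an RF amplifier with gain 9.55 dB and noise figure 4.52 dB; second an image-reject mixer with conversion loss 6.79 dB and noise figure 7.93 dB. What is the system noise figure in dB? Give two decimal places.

5.33 dB

Convert to linear (a loss of L dB is a gain of −L dB): F_i = 10^(NF_i/10), G_i = 10^(G_i,dB/10)
  Stage 1: F_1 = 10^(4.52/10) = 2.831, G_1 = 10^(9.55/10) = 9.016
  Stage 2: F_2 = 10^(7.93/10) = 6.209, G_2 = 10^(−6.79/10) = 0.2094
Friis cascade:
  F = 2.831 + (6.209 − 1)/9.016 = 3.409
NF = 10 log₁₀(3.409) = 5.33 dB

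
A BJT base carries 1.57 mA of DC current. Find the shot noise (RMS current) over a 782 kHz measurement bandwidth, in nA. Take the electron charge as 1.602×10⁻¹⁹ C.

I_n = √(2qI·B)
2qI·B = 2 × 1.602×10⁻¹⁹ × 1.57×10⁻³ × 7.82×10⁵ = 3.93×10⁻¹⁶ A²
I_n = √(3.93×10⁻¹⁶) = 1.98×10⁻⁸ A = 19.8 nA

19.8 nA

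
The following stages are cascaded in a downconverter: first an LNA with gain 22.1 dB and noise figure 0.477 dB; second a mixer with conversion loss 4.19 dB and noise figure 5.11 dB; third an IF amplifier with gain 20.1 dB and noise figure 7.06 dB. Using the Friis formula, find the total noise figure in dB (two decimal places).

Convert to linear (a loss of L dB is a gain of −L dB): F_i = 10^(NF_i/10), G_i = 10^(G_i,dB/10)
  Stage 1: F_1 = 10^(0.477/10) = 1.116, G_1 = 10^(22.1/10) = 162.2
  Stage 2: F_2 = 10^(5.11/10) = 3.243, G_2 = 10^(−4.19/10) = 0.3811
  Stage 3: F_3 = 10^(7.06/10) = 5.082, G_3 = 10^(20.1/10) = 102.3
Friis cascade:
  F = 1.116 + (3.243 − 1)/162.2 + (5.082 − 1)/61.80 = 1.196
NF = 10 log₁₀(1.196) = 0.78 dB

0.78 dB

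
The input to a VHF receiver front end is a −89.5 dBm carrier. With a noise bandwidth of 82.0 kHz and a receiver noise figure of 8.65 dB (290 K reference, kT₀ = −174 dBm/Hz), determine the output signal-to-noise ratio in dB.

Noise floor: N = −174 + 10 log₁₀(B) + NF
10 log₁₀(8.20×10⁴) = 49.14 dB
N = −174 + 49.14 + 8.65 = −116.21 dBm
SNR = P_sig − N = −89.5 − (−116.21) = 26.71 dB → 26.7 dB

26.7 dB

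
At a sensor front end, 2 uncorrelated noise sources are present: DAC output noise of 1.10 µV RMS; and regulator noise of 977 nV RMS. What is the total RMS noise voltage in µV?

Uncorrelated sources add in power (mean-square): V_tot = √(ΣV_i²)
V_tot = √[(1.10×10⁻⁶)² + (9.77×10⁻⁷)²] = 1.47×10⁻⁶ V = 1.47 µV

1.47 µV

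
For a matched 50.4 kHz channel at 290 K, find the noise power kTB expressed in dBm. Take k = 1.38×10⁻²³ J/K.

P_n = kTB = 1.38×10⁻²³ × 290 × 5.04×10⁴ = 2.02×10⁻¹⁶ W
In dBm: 10 log₁₀(2.02×10⁻¹⁶ / 10⁻³) = −127.0 dBm

−127.0 dBm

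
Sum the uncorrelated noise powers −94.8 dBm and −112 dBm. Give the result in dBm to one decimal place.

Convert to linear, add, convert back:
P₁ = 3.31×10⁻¹³ W, P₂ = 6.31×10⁻¹⁵ W
P_tot = 3.37×10⁻¹³ W → 10 log₁₀(P_tot / 10⁻³) = −94.7 dBm

−94.7 dBm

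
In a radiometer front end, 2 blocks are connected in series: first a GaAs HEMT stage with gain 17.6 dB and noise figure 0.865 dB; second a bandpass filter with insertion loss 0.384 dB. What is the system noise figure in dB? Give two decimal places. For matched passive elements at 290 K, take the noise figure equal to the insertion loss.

Convert to linear (a loss of L dB is a gain of −L dB): F_i = 10^(NF_i/10), G_i = 10^(G_i,dB/10)
  Stage 1: F_1 = 10^(0.865/10) = 1.220, G_1 = 10^(17.6/10) = 57.54
  Stage 2: F_2 = 10^(0.384/10) = 1.092, G_2 = 10^(−0.384/10) = 0.9154
Friis cascade:
  F = 1.220 + (1.092 − 1)/57.54 = 1.222
NF = 10 log₁₀(1.222) = 0.87 dB

0.87 dB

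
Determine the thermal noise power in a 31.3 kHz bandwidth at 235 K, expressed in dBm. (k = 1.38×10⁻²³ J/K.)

P_n = kTB = 1.38×10⁻²³ × 235 × 3.13×10⁴ = 1.02×10⁻¹⁶ W
In dBm: 10 log₁₀(1.02×10⁻¹⁶ / 10⁻³) = −129.9 dBm

−129.9 dBm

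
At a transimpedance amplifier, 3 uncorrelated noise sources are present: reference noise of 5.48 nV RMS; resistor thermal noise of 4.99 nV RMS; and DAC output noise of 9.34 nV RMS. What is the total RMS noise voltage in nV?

Uncorrelated sources add in power (mean-square): V_tot = √(ΣV_i²)
V_tot = √[(5.48×10⁻⁹)² + (4.99×10⁻⁹)² + (9.34×10⁻⁹)²] = 1.19×10⁻⁸ V = 11.9 nV

11.9 nV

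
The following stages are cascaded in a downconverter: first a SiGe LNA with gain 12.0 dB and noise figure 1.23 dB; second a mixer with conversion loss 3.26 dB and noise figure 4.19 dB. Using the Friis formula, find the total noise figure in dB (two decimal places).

1.55 dB

Convert to linear (a loss of L dB is a gain of −L dB): F_i = 10^(NF_i/10), G_i = 10^(G_i,dB/10)
  Stage 1: F_1 = 10^(1.23/10) = 1.327, G_1 = 10^(12.0/10) = 15.85
  Stage 2: F_2 = 10^(4.19/10) = 2.624, G_2 = 10^(−3.26/10) = 0.4721
Friis cascade:
  F = 1.327 + (2.624 − 1)/15.85 = 1.430
NF = 10 log₁₀(1.430) = 1.55 dB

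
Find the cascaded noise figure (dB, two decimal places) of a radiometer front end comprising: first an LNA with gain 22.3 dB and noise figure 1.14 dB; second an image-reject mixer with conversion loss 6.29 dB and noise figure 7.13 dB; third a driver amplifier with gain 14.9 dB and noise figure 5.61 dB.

1.43 dB

Convert to linear (a loss of L dB is a gain of −L dB): F_i = 10^(NF_i/10), G_i = 10^(G_i,dB/10)
  Stage 1: F_1 = 10^(1.14/10) = 1.300, G_1 = 10^(22.3/10) = 169.8
  Stage 2: F_2 = 10^(7.13/10) = 5.164, G_2 = 10^(−6.29/10) = 0.2350
  Stage 3: F_3 = 10^(5.61/10) = 3.639, G_3 = 10^(14.9/10) = 30.90
Friis cascade:
  F = 1.300 + (5.164 − 1)/169.8 + (3.639 − 1)/39.90 = 1.391
NF = 10 log₁₀(1.391) = 1.43 dB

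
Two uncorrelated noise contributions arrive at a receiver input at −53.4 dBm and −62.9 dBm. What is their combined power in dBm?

Convert to linear, add, convert back:
P₁ = 4.57×10⁻⁹ W, P₂ = 5.13×10⁻¹⁰ W
P_tot = 5.08×10⁻⁹ W → 10 log₁₀(P_tot / 10⁻³) = −52.9 dBm

−52.9 dBm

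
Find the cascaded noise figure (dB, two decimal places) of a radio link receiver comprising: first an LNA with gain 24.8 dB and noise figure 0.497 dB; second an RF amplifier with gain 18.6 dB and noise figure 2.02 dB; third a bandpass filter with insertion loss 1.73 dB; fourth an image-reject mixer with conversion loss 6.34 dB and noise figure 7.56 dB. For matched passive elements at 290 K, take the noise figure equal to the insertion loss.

Convert to linear (a loss of L dB is a gain of −L dB): F_i = 10^(NF_i/10), G_i = 10^(G_i,dB/10)
  Stage 1: F_1 = 10^(0.497/10) = 1.121, G_1 = 10^(24.8/10) = 302.0
  Stage 2: F_2 = 10^(2.02/10) = 1.592, G_2 = 10^(18.6/10) = 72.44
  Stage 3: F_3 = 10^(1.73/10) = 1.489, G_3 = 10^(−1.73/10) = 0.6714
  Stage 4: F_4 = 10^(7.56/10) = 5.702, G_4 = 10^(−6.34/10) = 0.2323
Friis cascade:
  F = 1.121 + (1.592 − 1)/302.0 + (1.489 − 1)/2.188×10⁴ + (5.702 − 1)/1.469×10⁴ = 1.124
NF = 10 log₁₀(1.124) = 0.51 dB

0.51 dB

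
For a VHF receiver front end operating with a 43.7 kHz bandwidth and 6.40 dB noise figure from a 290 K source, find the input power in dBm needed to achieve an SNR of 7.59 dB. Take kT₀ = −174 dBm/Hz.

−113.6 dBm

Sensitivity = −174 + 10 log₁₀(B) + NF + SNR_min
= −174 + 46.4 + 6.40 + 7.59
= −113.61 dBm → −113.6 dBm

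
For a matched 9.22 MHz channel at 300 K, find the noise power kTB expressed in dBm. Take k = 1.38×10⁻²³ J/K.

P_n = kTB = 1.38×10⁻²³ × 300 × 9.22×10⁶ = 3.82×10⁻¹⁴ W
In dBm: 10 log₁₀(3.82×10⁻¹⁴ / 10⁻³) = −104.2 dBm

−104.2 dBm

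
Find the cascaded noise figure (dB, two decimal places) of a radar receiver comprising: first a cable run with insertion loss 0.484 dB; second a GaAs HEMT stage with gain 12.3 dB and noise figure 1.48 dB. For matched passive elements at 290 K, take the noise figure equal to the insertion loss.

Convert to linear (a loss of L dB is a gain of −L dB): F_i = 10^(NF_i/10), G_i = 10^(G_i,dB/10)
  Stage 1: F_1 = 10^(0.484/10) = 1.118, G_1 = 10^(−0.484/10) = 0.8945
  Stage 2: F_2 = 10^(1.48/10) = 1.406, G_2 = 10^(12.3/10) = 16.98
Friis cascade:
  F = 1.118 + (1.406 − 1)/0.8945 = 1.572
NF = 10 log₁₀(1.572) = 1.96 dB

1.96 dB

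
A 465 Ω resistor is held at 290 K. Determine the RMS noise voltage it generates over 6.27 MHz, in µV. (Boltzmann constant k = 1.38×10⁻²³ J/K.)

V_n = √(4kTRB)
4kTRB = 4 × 1.38×10⁻²³ × 290 × 4.65×10² × 6.27×10⁶ = 4.67×10⁻¹¹ V²
V_n = √(4.67×10⁻¹¹) = 6.83×10⁻⁶ V = 6.83 µV

6.83 µV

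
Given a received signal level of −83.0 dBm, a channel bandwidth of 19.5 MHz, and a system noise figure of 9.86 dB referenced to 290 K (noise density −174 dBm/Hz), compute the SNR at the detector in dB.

8.2 dB

Noise floor: N = −174 + 10 log₁₀(B) + NF
10 log₁₀(1.95×10⁷) = 72.9 dB
N = −174 + 72.9 + 9.86 = −91.24 dBm
SNR = P_sig − N = −83.0 − (−91.24) = 8.24 dB → 8.2 dB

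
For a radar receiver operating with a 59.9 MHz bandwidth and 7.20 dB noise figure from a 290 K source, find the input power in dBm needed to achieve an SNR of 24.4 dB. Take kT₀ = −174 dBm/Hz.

−64.6 dBm

Sensitivity = −174 + 10 log₁₀(B) + NF + SNR_min
= −174 + 77.77 + 7.20 + 24.4
= −64.63 dBm → −64.6 dBm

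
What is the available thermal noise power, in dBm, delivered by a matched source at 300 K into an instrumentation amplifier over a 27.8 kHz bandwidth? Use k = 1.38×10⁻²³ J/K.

P_n = kTB = 1.38×10⁻²³ × 300 × 2.78×10⁴ = 1.15×10⁻¹⁶ W
In dBm: 10 log₁₀(1.15×10⁻¹⁶ / 10⁻³) = −129.4 dBm

−129.4 dBm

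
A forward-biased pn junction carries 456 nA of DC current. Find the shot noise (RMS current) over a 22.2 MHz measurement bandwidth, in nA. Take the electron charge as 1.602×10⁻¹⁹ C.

1.80 nA

I_n = √(2qI·B)
2qI·B = 2 × 1.602×10⁻¹⁹ × 4.56×10⁻⁷ × 2.22×10⁷ = 3.24×10⁻¹⁸ A²
I_n = √(3.24×10⁻¹⁸) = 1.80×10⁻⁹ A = 1.80 nA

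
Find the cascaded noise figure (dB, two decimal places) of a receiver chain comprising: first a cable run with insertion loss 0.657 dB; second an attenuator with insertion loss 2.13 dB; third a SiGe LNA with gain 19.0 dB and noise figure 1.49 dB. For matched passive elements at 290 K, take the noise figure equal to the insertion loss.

Convert to linear (a loss of L dB is a gain of −L dB): F_i = 10^(NF_i/10), G_i = 10^(G_i,dB/10)
  Stage 1: F_1 = 10^(0.657/10) = 1.163, G_1 = 10^(−0.657/10) = 0.8596
  Stage 2: F_2 = 10^(2.13/10) = 1.633, G_2 = 10^(−2.13/10) = 0.6124
  Stage 3: F_3 = 10^(1.49/10) = 1.409, G_3 = 10^(19.0/10) = 79.43
Friis cascade:
  F = 1.163 + (1.633 − 1)/0.8596 + (1.409 − 1)/0.5264 = 2.677
NF = 10 log₁₀(2.677) = 4.28 dB

4.28 dB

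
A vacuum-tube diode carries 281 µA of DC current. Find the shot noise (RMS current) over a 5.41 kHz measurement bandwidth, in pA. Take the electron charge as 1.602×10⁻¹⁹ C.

698 pA

I_n = √(2qI·B)
2qI·B = 2 × 1.602×10⁻¹⁹ × 2.81×10⁻⁴ × 5.41×10³ = 4.87×10⁻¹⁹ A²
I_n = √(4.87×10⁻¹⁹) = 6.98×10⁻¹⁰ A = 698 pA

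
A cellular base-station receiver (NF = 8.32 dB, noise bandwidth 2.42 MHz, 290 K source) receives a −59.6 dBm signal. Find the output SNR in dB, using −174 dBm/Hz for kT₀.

42.2 dB

Noise floor: N = −174 + 10 log₁₀(B) + NF
10 log₁₀(2.42×10⁶) = 63.84 dB
N = −174 + 63.84 + 8.32 = −101.84 dBm
SNR = P_sig − N = −59.6 − (−101.84) = 42.24 dB → 42.2 dB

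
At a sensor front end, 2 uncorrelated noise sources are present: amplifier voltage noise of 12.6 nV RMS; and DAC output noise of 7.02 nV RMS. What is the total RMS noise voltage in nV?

Uncorrelated sources add in power (mean-square): V_tot = √(ΣV_i²)
V_tot = √[(1.26×10⁻⁸)² + (7.02×10⁻⁹)²] = 1.44×10⁻⁸ V = 14.4 nV

14.4 nV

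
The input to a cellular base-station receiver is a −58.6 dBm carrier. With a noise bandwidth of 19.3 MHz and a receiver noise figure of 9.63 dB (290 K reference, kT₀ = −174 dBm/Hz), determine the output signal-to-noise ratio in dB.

32.9 dB

Noise floor: N = −174 + 10 log₁₀(B) + NF
10 log₁₀(1.93×10⁷) = 72.86 dB
N = −174 + 72.86 + 9.63 = −91.51 dBm
SNR = P_sig − N = −58.6 − (−91.51) = 32.91 dB → 32.9 dB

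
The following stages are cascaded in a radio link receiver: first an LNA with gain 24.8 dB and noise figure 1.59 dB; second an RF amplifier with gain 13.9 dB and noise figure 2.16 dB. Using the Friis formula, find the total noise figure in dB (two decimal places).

Convert to linear (a loss of L dB is a gain of −L dB): F_i = 10^(NF_i/10), G_i = 10^(G_i,dB/10)
  Stage 1: F_1 = 10^(1.59/10) = 1.442, G_1 = 10^(24.8/10) = 302.0
  Stage 2: F_2 = 10^(2.16/10) = 1.644, G_2 = 10^(13.9/10) = 24.55
Friis cascade:
  F = 1.442 + (1.644 − 1)/302.0 = 1.444
NF = 10 log₁₀(1.444) = 1.60 dB

1.60 dB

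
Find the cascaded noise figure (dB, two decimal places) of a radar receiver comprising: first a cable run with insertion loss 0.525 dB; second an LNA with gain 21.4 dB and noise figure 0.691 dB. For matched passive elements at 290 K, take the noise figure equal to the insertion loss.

Convert to linear (a loss of L dB is a gain of −L dB): F_i = 10^(NF_i/10), G_i = 10^(G_i,dB/10)
  Stage 1: F_1 = 10^(0.525/10) = 1.128, G_1 = 10^(−0.525/10) = 0.8861
  Stage 2: F_2 = 10^(0.691/10) = 1.172, G_2 = 10^(21.4/10) = 138.0
Friis cascade:
  F = 1.128 + (1.172 − 1)/0.8861 = 1.323
NF = 10 log₁₀(1.323) = 1.22 dB

1.22 dB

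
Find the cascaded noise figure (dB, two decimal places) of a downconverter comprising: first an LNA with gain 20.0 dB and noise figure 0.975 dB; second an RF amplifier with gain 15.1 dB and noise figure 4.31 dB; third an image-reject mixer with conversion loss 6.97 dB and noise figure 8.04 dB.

1.04 dB

Convert to linear (a loss of L dB is a gain of −L dB): F_i = 10^(NF_i/10), G_i = 10^(G_i,dB/10)
  Stage 1: F_1 = 10^(0.975/10) = 1.252, G_1 = 10^(20.0/10) = 100.0
  Stage 2: F_2 = 10^(4.31/10) = 2.698, G_2 = 10^(15.1/10) = 32.36
  Stage 3: F_3 = 10^(8.04/10) = 6.368, G_3 = 10^(−6.97/10) = 0.2009
Friis cascade:
  F = 1.252 + (2.698 − 1)/100.0 + (6.368 − 1)/3236 = 1.270
NF = 10 log₁₀(1.270) = 1.04 dB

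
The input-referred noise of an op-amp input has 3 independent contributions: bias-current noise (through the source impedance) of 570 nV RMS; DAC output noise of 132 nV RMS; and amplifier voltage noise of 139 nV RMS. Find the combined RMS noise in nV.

Uncorrelated sources add in power (mean-square): V_tot = √(ΣV_i²)
V_tot = √[(5.70×10⁻⁷)² + (1.32×10⁻⁷)² + (1.39×10⁻⁷)²] = 6.01×10⁻⁷ V = 601 nV

601 nV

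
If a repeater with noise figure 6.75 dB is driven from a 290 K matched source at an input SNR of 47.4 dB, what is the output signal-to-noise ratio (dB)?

By definition F = SNR_in/SNR_out, so in dB: SNR_out = SNR_in − NF
SNR_out = 47.4 − 6.75 = 40.65 dB

40.65 dB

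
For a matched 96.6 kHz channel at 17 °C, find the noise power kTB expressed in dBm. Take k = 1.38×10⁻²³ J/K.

T = 17 °C + 273.15 = 290.15 K
P_n = kTB = 1.38×10⁻²³ × 290.15 × 9.66×10⁴ = 3.87×10⁻¹⁶ W
In dBm: 10 log₁₀(3.87×10⁻¹⁶ / 10⁻³) = −124.1 dBm

−124.1 dBm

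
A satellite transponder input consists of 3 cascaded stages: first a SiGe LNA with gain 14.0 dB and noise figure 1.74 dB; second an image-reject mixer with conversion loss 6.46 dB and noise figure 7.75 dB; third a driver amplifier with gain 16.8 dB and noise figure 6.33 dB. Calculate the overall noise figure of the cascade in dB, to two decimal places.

3.56 dB

Convert to linear (a loss of L dB is a gain of −L dB): F_i = 10^(NF_i/10), G_i = 10^(G_i,dB/10)
  Stage 1: F_1 = 10^(1.74/10) = 1.493, G_1 = 10^(14.0/10) = 25.12
  Stage 2: F_2 = 10^(7.75/10) = 5.957, G_2 = 10^(−6.46/10) = 0.2259
  Stage 3: F_3 = 10^(6.33/10) = 4.295, G_3 = 10^(16.8/10) = 47.86
Friis cascade:
  F = 1.493 + (5.957 − 1)/25.12 + (4.295 − 1)/5.675 = 2.271
NF = 10 log₁₀(2.271) = 3.56 dB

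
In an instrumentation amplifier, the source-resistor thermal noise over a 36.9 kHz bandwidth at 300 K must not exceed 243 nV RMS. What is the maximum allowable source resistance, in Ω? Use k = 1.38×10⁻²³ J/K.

Johnson–Nyquist: V_n = √(4kTRB) ⇒ R = V_n² / (4kTB)
4kTB = 4 × 1.38×10⁻²³ × 300 × 3.69×10⁴ = 6.11×10⁻¹⁶
R = (2.43×10⁻⁷)² / 6.11×10⁻¹⁶ = 9.66×10¹ Ω = 96.6 Ω

96.6 Ω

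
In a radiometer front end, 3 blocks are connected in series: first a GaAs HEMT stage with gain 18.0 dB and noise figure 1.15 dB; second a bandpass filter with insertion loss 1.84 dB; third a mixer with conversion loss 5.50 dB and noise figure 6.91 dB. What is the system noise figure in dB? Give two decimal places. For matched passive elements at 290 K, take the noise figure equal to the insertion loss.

1.48 dB

Convert to linear (a loss of L dB is a gain of −L dB): F_i = 10^(NF_i/10), G_i = 10^(G_i,dB/10)
  Stage 1: F_1 = 10^(1.15/10) = 1.303, G_1 = 10^(18.0/10) = 63.10
  Stage 2: F_2 = 10^(1.84/10) = 1.528, G_2 = 10^(−1.84/10) = 0.6546
  Stage 3: F_3 = 10^(6.91/10) = 4.909, G_3 = 10^(−5.50/10) = 0.2818
Friis cascade:
  F = 1.303 + (1.528 − 1)/63.10 + (4.909 − 1)/41.30 = 1.406
NF = 10 log₁₀(1.406) = 1.48 dB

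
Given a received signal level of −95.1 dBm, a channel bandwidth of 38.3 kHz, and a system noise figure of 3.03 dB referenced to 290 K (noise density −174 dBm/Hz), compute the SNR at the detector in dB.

30.0 dB

Noise floor: N = −174 + 10 log₁₀(B) + NF
10 log₁₀(3.83×10⁴) = 45.83 dB
N = −174 + 45.83 + 3.03 = −125.14 dBm
SNR = P_sig − N = −95.1 − (−125.14) = 30.04 dB → 30.0 dB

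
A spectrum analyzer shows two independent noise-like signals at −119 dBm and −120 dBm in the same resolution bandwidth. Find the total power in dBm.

Convert to linear, add, convert back:
P₁ = 1.26×10⁻¹⁵ W, P₂ = 1.00×10⁻¹⁵ W
P_tot = 2.26×10⁻¹⁵ W → 10 log₁₀(P_tot / 10⁻³) = −116.5 dBm

−116.5 dBm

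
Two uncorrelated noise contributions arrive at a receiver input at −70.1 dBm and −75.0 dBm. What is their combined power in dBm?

Convert to linear, add, convert back:
P₁ = 9.77×10⁻¹¹ W, P₂ = 3.16×10⁻¹¹ W
P_tot = 1.29×10⁻¹⁰ W → 10 log₁₀(P_tot / 10⁻³) = −68.9 dBm

−68.9 dBm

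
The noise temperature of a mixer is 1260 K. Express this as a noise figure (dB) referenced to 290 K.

7.28 dB

F = 1 + T_e/T₀ = 1 + 1260/290 = 5.34483
NF = 10 log₁₀(5.34483) = 7.28 dB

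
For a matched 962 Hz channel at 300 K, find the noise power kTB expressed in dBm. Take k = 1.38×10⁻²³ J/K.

P_n = kTB = 1.38×10⁻²³ × 300 × 9.62×10² = 3.98×10⁻¹⁸ W
In dBm: 10 log₁₀(3.98×10⁻¹⁸ / 10⁻³) = −144.0 dBm

−144.0 dBm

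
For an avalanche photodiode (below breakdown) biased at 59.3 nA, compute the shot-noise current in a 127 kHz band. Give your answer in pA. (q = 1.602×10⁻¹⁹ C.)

I_n = √(2qI·B)
2qI·B = 2 × 1.602×10⁻¹⁹ × 5.93×10⁻⁸ × 1.27×10⁵ = 2.41×10⁻²¹ A²
I_n = √(2.41×10⁻²¹) = 4.91×10⁻¹¹ A = 49.1 pA

49.1 pA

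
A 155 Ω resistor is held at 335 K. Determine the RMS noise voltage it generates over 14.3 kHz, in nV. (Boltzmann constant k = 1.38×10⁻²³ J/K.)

V_n = √(4kTRB)
4kTRB = 4 × 1.38×10⁻²³ × 335 × 1.55×10² × 1.43×10⁴ = 4.10×10⁻¹⁴ V²
V_n = √(4.10×10⁻¹⁴) = 2.02×10⁻⁷ V = 202 nV

202 nV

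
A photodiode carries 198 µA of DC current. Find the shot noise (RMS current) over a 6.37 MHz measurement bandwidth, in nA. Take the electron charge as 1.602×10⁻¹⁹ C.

I_n = √(2qI·B)
2qI·B = 2 × 1.602×10⁻¹⁹ × 1.98×10⁻⁴ × 6.37×10⁶ = 4.04×10⁻¹⁶ A²
I_n = √(4.04×10⁻¹⁶) = 2.01×10⁻⁸ A = 20.1 nA

20.1 nA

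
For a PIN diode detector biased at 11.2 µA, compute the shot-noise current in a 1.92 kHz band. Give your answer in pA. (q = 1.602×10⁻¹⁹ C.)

I_n = √(2qI·B)
2qI·B = 2 × 1.602×10⁻¹⁹ × 1.12×10⁻⁵ × 1.92×10³ = 6.89×10⁻²¹ A²
I_n = √(6.89×10⁻²¹) = 8.30×10⁻¹¹ A = 83.0 pA

83.0 pA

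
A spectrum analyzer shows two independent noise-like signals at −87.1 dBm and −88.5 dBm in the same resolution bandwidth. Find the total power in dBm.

Convert to linear, add, convert back:
P₁ = 1.95×10⁻¹² W, P₂ = 1.41×10⁻¹² W
P_tot = 3.36×10⁻¹² W → 10 log₁₀(P_tot / 10⁻³) = −84.7 dBm

−84.7 dBm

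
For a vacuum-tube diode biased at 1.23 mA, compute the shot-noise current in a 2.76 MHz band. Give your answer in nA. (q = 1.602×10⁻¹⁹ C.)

I_n = √(2qI·B)
2qI·B = 2 × 1.602×10⁻¹⁹ × 1.23×10⁻³ × 2.76×10⁶ = 1.09×10⁻¹⁵ A²
I_n = √(1.09×10⁻¹⁵) = 3.30×10⁻⁸ A = 33.0 nA

33.0 nA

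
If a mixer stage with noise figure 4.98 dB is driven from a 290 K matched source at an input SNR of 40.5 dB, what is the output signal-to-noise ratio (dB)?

35.52 dB

By definition F = SNR_in/SNR_out, so in dB: SNR_out = SNR_in − NF
SNR_out = 40.5 − 4.98 = 35.52 dB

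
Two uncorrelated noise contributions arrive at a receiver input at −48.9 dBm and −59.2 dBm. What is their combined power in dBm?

Convert to linear, add, convert back:
P₁ = 1.29×10⁻⁸ W, P₂ = 1.20×10⁻⁹ W
P_tot = 1.41×10⁻⁸ W → 10 log₁₀(P_tot / 10⁻³) = −48.5 dBm

−48.5 dBm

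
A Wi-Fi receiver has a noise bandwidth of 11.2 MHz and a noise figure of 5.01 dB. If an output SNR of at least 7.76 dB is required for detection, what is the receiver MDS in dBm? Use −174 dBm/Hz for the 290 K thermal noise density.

−90.7 dBm

Sensitivity = −174 + 10 log₁₀(B) + NF + SNR_min
= −174 + 70.49 + 5.01 + 7.76
= −90.74 dBm → −90.7 dBm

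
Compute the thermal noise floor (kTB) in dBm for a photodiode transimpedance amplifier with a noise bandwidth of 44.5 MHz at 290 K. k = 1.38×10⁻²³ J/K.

−97.5 dBm

P_n = kTB = 1.38×10⁻²³ × 290 × 4.45×10⁷ = 1.78×10⁻¹³ W
In dBm: 10 log₁₀(1.78×10⁻¹³ / 10⁻³) = −97.5 dBm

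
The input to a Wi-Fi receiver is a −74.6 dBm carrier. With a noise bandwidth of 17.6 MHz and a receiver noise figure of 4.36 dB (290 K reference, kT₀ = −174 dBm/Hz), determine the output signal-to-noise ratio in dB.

Noise floor: N = −174 + 10 log₁₀(B) + NF
10 log₁₀(1.76×10⁷) = 72.46 dB
N = −174 + 72.46 + 4.36 = −97.18 dBm
SNR = P_sig − N = −74.6 − (−97.18) = 22.58 dB → 22.6 dB

22.6 dB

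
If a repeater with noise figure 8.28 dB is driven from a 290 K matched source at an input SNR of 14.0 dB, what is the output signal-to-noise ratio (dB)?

5.72 dB

By definition F = SNR_in/SNR_out, so in dB: SNR_out = SNR_in − NF
SNR_out = 14.0 − 8.28 = 5.72 dB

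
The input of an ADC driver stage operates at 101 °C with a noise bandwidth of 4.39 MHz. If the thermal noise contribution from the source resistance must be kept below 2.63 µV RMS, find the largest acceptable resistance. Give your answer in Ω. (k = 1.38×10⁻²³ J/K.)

T = 101 °C + 273.15 = 374.15 K
Johnson–Nyquist: V_n = √(4kTRB) ⇒ R = V_n² / (4kTB)
4kTB = 4 × 1.38×10⁻²³ × 374.15 × 4.39×10⁶ = 9.07×10⁻¹⁴
R = (2.63×10⁻⁶)² / 9.07×10⁻¹⁴ = 7.63×10¹ Ω = 76.3 Ω

76.3 Ω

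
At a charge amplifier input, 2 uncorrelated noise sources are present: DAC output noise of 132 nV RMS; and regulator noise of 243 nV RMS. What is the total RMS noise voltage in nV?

277 nV

Uncorrelated sources add in power (mean-square): V_tot = √(ΣV_i²)
V_tot = √[(1.32×10⁻⁷)² + (2.43×10⁻⁷)²] = 2.77×10⁻⁷ V = 277 nV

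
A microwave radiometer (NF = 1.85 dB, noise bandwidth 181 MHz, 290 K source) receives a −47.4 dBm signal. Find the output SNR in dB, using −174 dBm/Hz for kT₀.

Noise floor: N = −174 + 10 log₁₀(B) + NF
10 log₁₀(1.81×10⁸) = 82.58 dB
N = −174 + 82.58 + 1.85 = −89.57 dBm
SNR = P_sig − N = −47.4 − (−89.57) = 42.17 dB → 42.2 dB

42.2 dB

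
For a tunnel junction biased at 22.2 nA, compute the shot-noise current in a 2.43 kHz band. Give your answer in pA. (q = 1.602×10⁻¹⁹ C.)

I_n = √(2qI·B)
2qI·B = 2 × 1.602×10⁻¹⁹ × 2.22×10⁻⁸ × 2.43×10³ = 1.73×10⁻²³ A²
I_n = √(1.73×10⁻²³) = 4.16×10⁻¹² A = 4.16 pA

4.16 pA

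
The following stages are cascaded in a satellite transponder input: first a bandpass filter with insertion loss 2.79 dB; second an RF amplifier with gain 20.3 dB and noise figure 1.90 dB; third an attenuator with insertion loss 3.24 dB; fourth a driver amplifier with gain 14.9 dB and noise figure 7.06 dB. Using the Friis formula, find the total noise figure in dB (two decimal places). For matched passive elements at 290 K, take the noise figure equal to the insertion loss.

Convert to linear (a loss of L dB is a gain of −L dB): F_i = 10^(NF_i/10), G_i = 10^(G_i,dB/10)
  Stage 1: F_1 = 10^(2.79/10) = 1.901, G_1 = 10^(−2.79/10) = 0.5260
  Stage 2: F_2 = 10^(1.90/10) = 1.549, G_2 = 10^(20.3/10) = 107.2
  Stage 3: F_3 = 10^(3.24/10) = 2.109, G_3 = 10^(−3.24/10) = 0.4742
  Stage 4: F_4 = 10^(7.06/10) = 5.082, G_4 = 10^(14.9/10) = 30.90
Friis cascade:
  F = 1.901 + (1.549 − 1)/0.5260 + (2.109 − 1)/56.36 + (5.082 − 1)/26.73 = 3.117
NF = 10 log₁₀(3.117) = 4.94 dB

4.94 dB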